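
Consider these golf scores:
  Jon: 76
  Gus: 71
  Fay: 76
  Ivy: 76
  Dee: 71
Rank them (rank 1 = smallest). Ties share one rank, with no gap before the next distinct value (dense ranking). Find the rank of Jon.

2

Sorted (ascending): 71, 71, 76, 76, 76
The 2 values of 71 share dense rank 1.
The 3 values of 76 share dense rank 2.
Jon has value 76 → rank 2.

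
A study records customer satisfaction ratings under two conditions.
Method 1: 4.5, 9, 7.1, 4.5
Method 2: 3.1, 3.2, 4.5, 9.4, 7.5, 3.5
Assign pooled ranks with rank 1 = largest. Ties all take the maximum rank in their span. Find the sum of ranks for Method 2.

Sorted (descending): 9.4, 9, 7.5, 7.1, 4.5, 4.5, 4.5, 3.5, 3.2, 3.1
The 3 values of 4.5 occupy positions 5–7 → each gets rank 7.
Method 2 values → pooled ranks: 3.1→10, 3.2→9, 4.5→7, 9.4→1, 7.5→3, 3.5→8
Rank sum = 10 + 9 + 7 + 1 + 3 + 8 = 38

38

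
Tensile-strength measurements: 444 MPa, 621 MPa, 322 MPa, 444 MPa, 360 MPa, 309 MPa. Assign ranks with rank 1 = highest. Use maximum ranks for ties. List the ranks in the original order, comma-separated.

3, 1, 5, 3, 4, 6

Sorted (descending): 621, 444, 444, 360, 322, 309
The 2 values of 444 occupy positions 2–3 → each gets rank 3.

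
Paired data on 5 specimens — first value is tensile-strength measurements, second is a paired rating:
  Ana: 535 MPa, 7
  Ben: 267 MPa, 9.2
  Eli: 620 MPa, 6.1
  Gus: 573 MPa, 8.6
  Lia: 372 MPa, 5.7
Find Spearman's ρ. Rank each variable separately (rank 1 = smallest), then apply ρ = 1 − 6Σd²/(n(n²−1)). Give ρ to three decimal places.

-0.300

Ranks of variable 1: 3, 1, 5, 4, 2
Ranks of variable 2: 3, 5, 2, 4, 1
d = r₁ − r₂: 0, -4, 3, 0, 1
d²: 0, 16, 9, 0, 1; Σd² = 26
ρ = 1 − 6·26/(5·24) = 1 − 156/120 = -0.300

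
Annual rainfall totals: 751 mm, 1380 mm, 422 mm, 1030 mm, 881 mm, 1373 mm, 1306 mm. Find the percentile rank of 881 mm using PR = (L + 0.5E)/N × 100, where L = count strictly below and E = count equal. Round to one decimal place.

N = 7.
Strictly below 881: 2. Equal to 881: 1.
PR = (2 + 0.5·1)/7 × 100 = 35.7

35.7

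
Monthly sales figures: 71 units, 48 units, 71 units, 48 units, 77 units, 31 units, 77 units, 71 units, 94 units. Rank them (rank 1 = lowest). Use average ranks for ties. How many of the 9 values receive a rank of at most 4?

Sorted (ascending): 31, 48, 48, 71, 71, 71, 77, 77, 94
The 2 values of 48 occupy positions 2–3 → average rank (2+3)/2 = 2.5.
The 3 values of 71 occupy positions 4–6 → average rank 5.
The 2 values of 77 occupy positions 7–8 → average rank (7+8)/2 = 7.5.
Ranks ≤ 4: {1, 2.5, 2.5} → 3 values.

3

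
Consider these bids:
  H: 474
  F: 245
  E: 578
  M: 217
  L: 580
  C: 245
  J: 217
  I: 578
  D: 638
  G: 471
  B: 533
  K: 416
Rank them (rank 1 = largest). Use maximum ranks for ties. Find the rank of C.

10

Sorted (descending): 638, 580, 578, 578, 533, 474, 471, 416, 245, 245, 217, 217
The 2 values of 578 occupy positions 3–4 → each gets rank 4.
The 2 values of 245 occupy positions 9–10 → each gets rank 10.
The 2 values of 217 occupy positions 11–12 → each gets rank 12.
C has value 245 → rank 10.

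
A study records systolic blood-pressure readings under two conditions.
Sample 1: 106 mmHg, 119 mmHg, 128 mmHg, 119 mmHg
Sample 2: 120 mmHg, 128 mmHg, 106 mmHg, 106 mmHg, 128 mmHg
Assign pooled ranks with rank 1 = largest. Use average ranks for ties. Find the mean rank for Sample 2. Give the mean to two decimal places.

Sorted (descending): 128, 128, 128, 120, 119, 119, 106, 106, 106
The 3 values of 128 occupy positions 1–3 → average rank 2.
The 2 values of 119 occupy positions 5–6 → average rank (5+6)/2 = 5.5.
The 3 values of 106 occupy positions 7–9 → average rank 8.
Sample 2 values → pooled ranks: 120→4, 128→2, 106→8, 106→8, 128→2
Mean rank = (4 + 2 + 8 + 8 + 2) / 5 = 4.80

4.80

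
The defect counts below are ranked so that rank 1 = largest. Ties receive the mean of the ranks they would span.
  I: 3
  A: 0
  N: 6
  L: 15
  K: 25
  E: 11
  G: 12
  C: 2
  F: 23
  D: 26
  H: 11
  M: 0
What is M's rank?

Sorted (descending): 26, 25, 23, 15, 12, 11, 11, 6, 3, 2, 0, 0
The 2 values of 11 occupy positions 6–7 → average rank (6+7)/2 = 6.5.
The 2 values of 0 occupy positions 11–12 → average rank (11+12)/2 = 11.5.
M has value 0 → rank 11.5.

11.5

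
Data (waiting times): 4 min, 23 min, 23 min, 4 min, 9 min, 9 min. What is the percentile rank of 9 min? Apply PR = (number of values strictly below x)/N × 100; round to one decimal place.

N = 6.
Strictly below 9: 2. Equal to 9: 2.
PR = 2/6 × 100 = 33.3

33.3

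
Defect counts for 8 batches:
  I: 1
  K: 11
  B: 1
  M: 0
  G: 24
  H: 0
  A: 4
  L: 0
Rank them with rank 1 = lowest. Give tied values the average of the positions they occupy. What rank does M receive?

2

Sorted (ascending): 0, 0, 0, 1, 1, 4, 11, 24
The 3 values of 0 occupy positions 1–3 → average rank 2.
The 2 values of 1 occupy positions 4–5 → average rank (4+5)/2 = 4.5.
M has value 0 → rank 2.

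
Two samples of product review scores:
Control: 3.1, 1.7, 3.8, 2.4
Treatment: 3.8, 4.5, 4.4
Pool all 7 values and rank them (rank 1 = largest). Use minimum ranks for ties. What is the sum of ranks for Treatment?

Sorted (descending): 4.5, 4.4, 3.8, 3.8, 3.1, 2.4, 1.7
The 2 values of 3.8 occupy positions 3–4 → each gets rank 3.
Treatment values → pooled ranks: 3.8→3, 4.5→1, 4.4→2
Rank sum = 3 + 1 + 2 = 6

6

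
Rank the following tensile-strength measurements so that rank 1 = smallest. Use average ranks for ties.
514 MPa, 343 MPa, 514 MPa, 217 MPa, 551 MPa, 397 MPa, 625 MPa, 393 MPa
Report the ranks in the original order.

5.5, 2, 5.5, 1, 7, 4, 8, 3

Sorted (ascending): 217, 343, 393, 397, 514, 514, 551, 625
The 2 values of 514 occupy positions 5–6 → average rank (5+6)/2 = 5.5.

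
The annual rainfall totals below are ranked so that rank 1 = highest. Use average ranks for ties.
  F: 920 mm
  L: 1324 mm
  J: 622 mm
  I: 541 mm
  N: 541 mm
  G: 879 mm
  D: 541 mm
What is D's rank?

Sorted (descending): 1324, 920, 879, 622, 541, 541, 541
The 3 values of 541 occupy positions 5–7 → average rank 6.
D has value 541 mm → rank 6.

6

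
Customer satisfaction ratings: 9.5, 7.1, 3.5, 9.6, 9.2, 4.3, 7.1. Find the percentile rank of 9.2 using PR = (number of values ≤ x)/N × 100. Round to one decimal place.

N = 7.
Strictly below 9.2: 4. Equal to 9.2: 1.
PR = 5/7 × 100 = 71.4

71.4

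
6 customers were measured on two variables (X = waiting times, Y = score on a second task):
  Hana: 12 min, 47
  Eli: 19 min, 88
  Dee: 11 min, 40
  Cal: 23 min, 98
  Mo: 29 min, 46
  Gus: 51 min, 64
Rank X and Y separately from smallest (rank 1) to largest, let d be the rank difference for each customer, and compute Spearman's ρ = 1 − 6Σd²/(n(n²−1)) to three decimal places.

0.371

Ranks of variable 1: 2, 3, 1, 4, 5, 6
Ranks of variable 2: 3, 5, 1, 6, 2, 4
d = r₁ − r₂: -1, -2, 0, -2, 3, 2
d²: 1, 4, 0, 4, 9, 4; Σd² = 22
ρ = 1 − 6·22/(6·35) = 1 − 132/210 = 0.371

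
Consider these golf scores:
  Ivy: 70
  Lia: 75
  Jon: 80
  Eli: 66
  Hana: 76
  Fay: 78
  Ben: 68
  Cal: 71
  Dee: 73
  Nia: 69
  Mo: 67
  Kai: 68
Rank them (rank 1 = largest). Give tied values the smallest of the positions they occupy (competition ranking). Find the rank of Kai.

9

Sorted (descending): 80, 78, 76, 75, 73, 71, 70, 69, 68, 68, 67, 66
The 2 values of 68 occupy positions 9–10 → each gets rank 9.
Kai has value 68 → rank 9.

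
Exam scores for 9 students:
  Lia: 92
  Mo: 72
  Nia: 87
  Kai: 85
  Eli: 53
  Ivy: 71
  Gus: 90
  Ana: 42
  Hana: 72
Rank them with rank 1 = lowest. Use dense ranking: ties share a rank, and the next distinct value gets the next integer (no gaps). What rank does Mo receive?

Sorted (ascending): 42, 53, 71, 72, 72, 85, 87, 90, 92
The 2 values of 72 share dense rank 4.
Remaining distinct values take the next consecutive integers.
Mo has value 72 → rank 4.

4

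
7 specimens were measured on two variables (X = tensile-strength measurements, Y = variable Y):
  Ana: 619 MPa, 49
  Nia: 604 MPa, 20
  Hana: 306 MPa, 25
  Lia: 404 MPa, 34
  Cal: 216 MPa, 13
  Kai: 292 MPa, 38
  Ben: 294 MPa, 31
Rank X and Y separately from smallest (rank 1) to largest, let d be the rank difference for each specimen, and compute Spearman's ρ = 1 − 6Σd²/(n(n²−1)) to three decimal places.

Ranks of variable 1: 7, 6, 4, 5, 1, 2, 3
Ranks of variable 2: 7, 2, 3, 5, 1, 6, 4
d = r₁ − r₂: 0, 4, 1, 0, 0, -4, -1
d²: 0, 16, 1, 0, 0, 16, 1; Σd² = 34
ρ = 1 − 6·34/(7·48) = 1 − 204/336 = 0.393

0.393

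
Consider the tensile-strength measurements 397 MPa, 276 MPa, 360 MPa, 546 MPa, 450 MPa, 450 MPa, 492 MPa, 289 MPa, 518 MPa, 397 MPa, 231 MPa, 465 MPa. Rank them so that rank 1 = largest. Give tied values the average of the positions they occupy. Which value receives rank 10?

Sorted (descending): 546, 518, 492, 465, 450, 450, 397, 397, 360, 289, 276, 231
The 2 values of 450 occupy positions 5–6 → average rank (5+6)/2 = 5.5.
The 2 values of 397 occupy positions 7–8 → average rank (7+8)/2 = 7.5.
Rank 10 → value 289.

289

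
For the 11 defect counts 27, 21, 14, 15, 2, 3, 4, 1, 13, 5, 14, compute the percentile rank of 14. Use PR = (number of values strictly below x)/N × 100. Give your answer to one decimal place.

N = 11.
Strictly below 14: 6. Equal to 14: 2.
PR = 6/11 × 100 = 54.5

54.5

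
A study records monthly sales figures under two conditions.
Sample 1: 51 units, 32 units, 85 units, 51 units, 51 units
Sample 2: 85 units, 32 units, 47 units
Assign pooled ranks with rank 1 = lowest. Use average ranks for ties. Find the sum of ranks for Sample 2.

12

Sorted (ascending): 32, 32, 47, 51, 51, 51, 85, 85
The 2 values of 32 occupy positions 1–2 → average rank (1+2)/2 = 1.5.
The 3 values of 51 occupy positions 4–6 → average rank 5.
The 2 values of 85 occupy positions 7–8 → average rank (7+8)/2 = 7.5.
Sample 2 values → pooled ranks: 85→7.5, 32→1.5, 47→3
Rank sum = 7.5 + 1.5 + 3 = 12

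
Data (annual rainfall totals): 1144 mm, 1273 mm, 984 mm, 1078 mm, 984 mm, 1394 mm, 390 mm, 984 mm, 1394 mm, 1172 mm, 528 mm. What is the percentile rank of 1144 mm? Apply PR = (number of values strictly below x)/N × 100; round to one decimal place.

54.5

N = 11.
Strictly below 1144: 6. Equal to 1144: 1.
PR = 6/11 × 100 = 54.5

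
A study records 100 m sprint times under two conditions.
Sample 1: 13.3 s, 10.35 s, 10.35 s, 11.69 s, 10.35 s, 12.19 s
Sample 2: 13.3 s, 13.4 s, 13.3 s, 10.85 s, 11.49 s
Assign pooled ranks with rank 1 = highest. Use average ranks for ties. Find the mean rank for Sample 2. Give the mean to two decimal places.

4.40

Sorted (descending): 13.4, 13.3, 13.3, 13.3, 12.19, 11.69, 11.49, 10.85, 10.35, 10.35, 10.35
The 3 values of 13.3 occupy positions 2–4 → average rank 3.
The 3 values of 10.35 occupy positions 9–11 → average rank 10.
Sample 2 values → pooled ranks: 13.3→3, 13.4→1, 13.3→3, 10.85→8, 11.49→7
Mean rank = (3 + 1 + 3 + 8 + 7) / 5 = 4.40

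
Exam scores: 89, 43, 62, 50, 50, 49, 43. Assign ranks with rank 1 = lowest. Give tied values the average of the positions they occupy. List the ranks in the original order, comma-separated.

Sorted (ascending): 43, 43, 49, 50, 50, 62, 89
The 2 values of 43 occupy positions 1–2 → average rank (1+2)/2 = 1.5.
The 2 values of 50 occupy positions 4–5 → average rank (4+5)/2 = 4.5.

7, 1.5, 6, 4.5, 4.5, 3, 1.5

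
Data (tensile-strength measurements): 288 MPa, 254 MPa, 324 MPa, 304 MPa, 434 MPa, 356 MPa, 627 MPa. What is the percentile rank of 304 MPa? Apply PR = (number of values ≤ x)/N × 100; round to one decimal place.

42.9

N = 7.
Strictly below 304: 2. Equal to 304: 1.
PR = 3/7 × 100 = 42.9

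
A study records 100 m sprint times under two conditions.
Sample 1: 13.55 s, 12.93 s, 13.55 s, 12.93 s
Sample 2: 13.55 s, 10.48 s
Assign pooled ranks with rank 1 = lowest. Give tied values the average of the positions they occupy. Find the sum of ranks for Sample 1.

Sorted (ascending): 10.48, 12.93, 12.93, 13.55, 13.55, 13.55
The 2 values of 12.93 occupy positions 2–3 → average rank (2+3)/2 = 2.5.
The 3 values of 13.55 occupy positions 4–6 → average rank 5.
Sample 1 values → pooled ranks: 13.55→5, 12.93→2.5, 13.55→5, 12.93→2.5
Rank sum = 5 + 2.5 + 5 + 2.5 = 15

15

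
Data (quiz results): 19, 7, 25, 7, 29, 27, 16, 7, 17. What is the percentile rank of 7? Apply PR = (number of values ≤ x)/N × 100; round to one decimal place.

33.3

N = 9.
Strictly below 7: 0. Equal to 7: 3.
PR = 3/9 × 100 = 33.3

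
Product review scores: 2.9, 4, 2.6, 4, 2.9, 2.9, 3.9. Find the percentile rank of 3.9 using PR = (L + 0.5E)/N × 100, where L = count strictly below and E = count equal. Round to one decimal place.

N = 7.
Strictly below 3.9: 4. Equal to 3.9: 1.
PR = (4 + 0.5·1)/7 × 100 = 64.3

64.3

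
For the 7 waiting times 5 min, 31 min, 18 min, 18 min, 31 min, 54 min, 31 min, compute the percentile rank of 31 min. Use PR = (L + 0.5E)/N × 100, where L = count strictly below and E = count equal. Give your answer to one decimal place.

N = 7.
Strictly below 31: 3. Equal to 31: 3.
PR = (3 + 0.5·3)/7 × 100 = 64.3

64.3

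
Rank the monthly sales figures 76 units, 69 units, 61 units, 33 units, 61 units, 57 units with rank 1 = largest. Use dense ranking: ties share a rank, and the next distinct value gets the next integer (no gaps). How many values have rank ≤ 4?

Sorted (descending): 76, 69, 61, 61, 57, 33
The 2 values of 61 share dense rank 3.
Remaining distinct values take the next consecutive integers.
Ranks ≤ 4: {1, 2, 3, 3, 4} → 5 values.

5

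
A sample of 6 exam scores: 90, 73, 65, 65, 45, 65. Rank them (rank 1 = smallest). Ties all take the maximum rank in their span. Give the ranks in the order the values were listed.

Sorted (ascending): 45, 65, 65, 65, 73, 90
The 3 values of 65 occupy positions 2–4 → each gets rank 4.

6, 5, 4, 4, 1, 4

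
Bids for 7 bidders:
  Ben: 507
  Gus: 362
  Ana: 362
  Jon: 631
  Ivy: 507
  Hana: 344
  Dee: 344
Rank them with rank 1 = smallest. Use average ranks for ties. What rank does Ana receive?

3.5

Sorted (ascending): 344, 344, 362, 362, 507, 507, 631
The 2 values of 344 occupy positions 1–2 → average rank (1+2)/2 = 1.5.
The 2 values of 362 occupy positions 3–4 → average rank (3+4)/2 = 3.5.
The 2 values of 507 occupy positions 5–6 → average rank (5+6)/2 = 5.5.
Ana has value 362 → rank 3.5.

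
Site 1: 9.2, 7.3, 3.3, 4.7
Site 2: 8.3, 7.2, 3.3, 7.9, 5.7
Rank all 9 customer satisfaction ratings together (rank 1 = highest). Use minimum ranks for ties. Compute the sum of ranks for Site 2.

24

Sorted (descending): 9.2, 8.3, 7.9, 7.3, 7.2, 5.7, 4.7, 3.3, 3.3
The 2 values of 3.3 occupy positions 8–9 → each gets rank 8.
Site 2 values → pooled ranks: 8.3→2, 7.2→5, 3.3→8, 7.9→3, 5.7→6
Rank sum = 2 + 5 + 8 + 3 + 6 = 24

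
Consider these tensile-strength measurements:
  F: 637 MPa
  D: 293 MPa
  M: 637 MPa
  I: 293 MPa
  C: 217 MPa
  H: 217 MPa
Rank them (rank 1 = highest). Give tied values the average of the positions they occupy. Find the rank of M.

Sorted (descending): 637, 637, 293, 293, 217, 217
The 2 values of 637 occupy positions 1–2 → average rank (1+2)/2 = 1.5.
The 2 values of 293 occupy positions 3–4 → average rank (3+4)/2 = 3.5.
The 2 values of 217 occupy positions 5–6 → average rank (5+6)/2 = 5.5.
M has value 637 MPa → rank 1.5.

1.5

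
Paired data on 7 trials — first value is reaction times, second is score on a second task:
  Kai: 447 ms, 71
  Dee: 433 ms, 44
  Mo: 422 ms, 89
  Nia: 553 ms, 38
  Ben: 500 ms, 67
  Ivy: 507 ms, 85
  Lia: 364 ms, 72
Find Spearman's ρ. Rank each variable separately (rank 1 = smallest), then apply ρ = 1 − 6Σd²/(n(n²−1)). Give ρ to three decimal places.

-0.464

Ranks of variable 1: 4, 3, 2, 7, 5, 6, 1
Ranks of variable 2: 4, 2, 7, 1, 3, 6, 5
d = r₁ − r₂: 0, 1, -5, 6, 2, 0, -4
d²: 0, 1, 25, 36, 4, 0, 16; Σd² = 82
ρ = 1 − 6·82/(7·48) = 1 − 492/336 = -0.464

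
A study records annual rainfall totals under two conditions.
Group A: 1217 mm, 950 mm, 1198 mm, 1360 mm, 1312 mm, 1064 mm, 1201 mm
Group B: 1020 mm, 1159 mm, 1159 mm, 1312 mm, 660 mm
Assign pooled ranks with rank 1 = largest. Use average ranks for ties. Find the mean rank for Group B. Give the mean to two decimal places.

Sorted (descending): 1360, 1312, 1312, 1217, 1201, 1198, 1159, 1159, 1064, 1020, 950, 660
The 2 values of 1312 occupy positions 2–3 → average rank (2+3)/2 = 2.5.
The 2 values of 1159 occupy positions 7–8 → average rank (7+8)/2 = 7.5.
Group B values → pooled ranks: 1020→10, 1159→7.5, 1159→7.5, 1312→2.5, 660→12
Mean rank = (10 + 7.5 + 7.5 + 2.5 + 12) / 5 = 7.90

7.90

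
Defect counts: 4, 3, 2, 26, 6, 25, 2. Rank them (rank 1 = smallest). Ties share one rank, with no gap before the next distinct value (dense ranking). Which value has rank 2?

Sorted (ascending): 2, 2, 3, 4, 6, 25, 26
The 2 values of 2 share dense rank 1.
Remaining distinct values take the next consecutive integers.
Rank 2 → value 3.

3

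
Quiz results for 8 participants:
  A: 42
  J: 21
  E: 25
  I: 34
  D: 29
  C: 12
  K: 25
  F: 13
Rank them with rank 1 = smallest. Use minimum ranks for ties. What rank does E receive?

Sorted (ascending): 12, 13, 21, 25, 25, 29, 34, 42
The 2 values of 25 occupy positions 4–5 → each gets rank 4.
E has value 25 → rank 4.

4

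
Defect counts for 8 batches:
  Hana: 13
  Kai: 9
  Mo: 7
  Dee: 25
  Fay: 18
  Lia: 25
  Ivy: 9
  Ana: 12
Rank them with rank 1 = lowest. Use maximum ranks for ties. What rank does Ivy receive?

Sorted (ascending): 7, 9, 9, 12, 13, 18, 25, 25
The 2 values of 9 occupy positions 2–3 → each gets rank 3.
The 2 values of 25 occupy positions 7–8 → each gets rank 8.
Ivy has value 9 → rank 3.

3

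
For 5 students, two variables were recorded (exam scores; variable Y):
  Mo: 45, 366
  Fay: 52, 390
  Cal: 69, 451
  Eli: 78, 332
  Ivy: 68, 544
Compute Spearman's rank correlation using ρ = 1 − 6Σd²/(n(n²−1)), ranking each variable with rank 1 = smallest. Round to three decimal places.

-0.100

Ranks of variable 1: 1, 2, 4, 5, 3
Ranks of variable 2: 2, 3, 4, 1, 5
d = r₁ − r₂: -1, -1, 0, 4, -2
d²: 1, 1, 0, 16, 4; Σd² = 22
ρ = 1 − 6·22/(5·24) = 1 − 132/120 = -0.100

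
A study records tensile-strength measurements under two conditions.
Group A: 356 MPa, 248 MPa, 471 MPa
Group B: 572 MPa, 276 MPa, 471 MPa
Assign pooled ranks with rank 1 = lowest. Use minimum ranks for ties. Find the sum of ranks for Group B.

Sorted (ascending): 248, 276, 356, 471, 471, 572
The 2 values of 471 occupy positions 4–5 → each gets rank 4.
Group B values → pooled ranks: 572→6, 276→2, 471→4
Rank sum = 6 + 2 + 4 = 12

12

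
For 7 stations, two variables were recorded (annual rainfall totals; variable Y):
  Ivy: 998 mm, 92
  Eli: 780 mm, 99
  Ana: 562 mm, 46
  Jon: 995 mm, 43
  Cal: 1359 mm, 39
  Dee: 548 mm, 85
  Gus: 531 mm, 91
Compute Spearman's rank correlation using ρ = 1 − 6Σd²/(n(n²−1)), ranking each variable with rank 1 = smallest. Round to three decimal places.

Ranks of variable 1: 6, 4, 3, 5, 7, 2, 1
Ranks of variable 2: 6, 7, 3, 2, 1, 4, 5
d = r₁ − r₂: 0, -3, 0, 3, 6, -2, -4
d²: 0, 9, 0, 9, 36, 4, 16; Σd² = 74
ρ = 1 − 6·74/(7·48) = 1 − 444/336 = -0.321

-0.321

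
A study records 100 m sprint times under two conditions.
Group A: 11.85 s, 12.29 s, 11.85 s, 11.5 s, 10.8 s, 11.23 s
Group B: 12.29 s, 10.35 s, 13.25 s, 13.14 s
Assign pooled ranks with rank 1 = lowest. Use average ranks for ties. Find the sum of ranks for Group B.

27.5

Sorted (ascending): 10.35, 10.8, 11.23, 11.5, 11.85, 11.85, 12.29, 12.29, 13.14, 13.25
The 2 values of 11.85 occupy positions 5–6 → average rank (5+6)/2 = 5.5.
The 2 values of 12.29 occupy positions 7–8 → average rank (7+8)/2 = 7.5.
Group B values → pooled ranks: 12.29→7.5, 10.35→1, 13.25→10, 13.14→9
Rank sum = 7.5 + 1 + 10 + 9 = 27.5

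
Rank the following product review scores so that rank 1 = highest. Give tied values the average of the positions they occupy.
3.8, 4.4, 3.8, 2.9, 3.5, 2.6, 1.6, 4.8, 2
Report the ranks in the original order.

3.5, 2, 3.5, 6, 5, 7, 9, 1, 8

Sorted (descending): 4.8, 4.4, 3.8, 3.8, 3.5, 2.9, 2.6, 2, 1.6
The 2 values of 3.8 occupy positions 3–4 → average rank (3+4)/2 = 3.5.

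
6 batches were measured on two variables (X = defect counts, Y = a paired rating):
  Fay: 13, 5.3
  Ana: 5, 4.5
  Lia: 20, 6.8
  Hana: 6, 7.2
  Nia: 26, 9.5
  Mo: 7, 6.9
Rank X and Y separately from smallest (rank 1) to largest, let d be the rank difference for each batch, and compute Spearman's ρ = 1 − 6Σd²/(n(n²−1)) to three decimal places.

0.486

Ranks of variable 1: 4, 1, 5, 2, 6, 3
Ranks of variable 2: 2, 1, 3, 5, 6, 4
d = r₁ − r₂: 2, 0, 2, -3, 0, -1
d²: 4, 0, 4, 9, 0, 1; Σd² = 18
ρ = 1 − 6·18/(6·35) = 1 − 108/210 = 0.486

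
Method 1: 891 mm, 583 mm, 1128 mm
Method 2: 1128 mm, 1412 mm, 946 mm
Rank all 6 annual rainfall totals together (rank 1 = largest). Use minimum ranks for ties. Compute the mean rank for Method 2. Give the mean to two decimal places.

Sorted (descending): 1412, 1128, 1128, 946, 891, 583
The 2 values of 1128 occupy positions 2–3 → each gets rank 2.
Method 2 values → pooled ranks: 1128→2, 1412→1, 946→4
Mean rank = (2 + 1 + 4) / 3 = 2.33

2.33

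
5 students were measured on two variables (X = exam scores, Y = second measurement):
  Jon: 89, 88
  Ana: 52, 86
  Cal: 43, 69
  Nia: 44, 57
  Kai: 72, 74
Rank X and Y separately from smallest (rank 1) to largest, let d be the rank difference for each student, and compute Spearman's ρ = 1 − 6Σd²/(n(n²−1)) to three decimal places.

0.800

Ranks of variable 1: 5, 3, 1, 2, 4
Ranks of variable 2: 5, 4, 2, 1, 3
d = r₁ − r₂: 0, -1, -1, 1, 1
d²: 0, 1, 1, 1, 1; Σd² = 4
ρ = 1 − 6·4/(5·24) = 1 − 24/120 = 0.800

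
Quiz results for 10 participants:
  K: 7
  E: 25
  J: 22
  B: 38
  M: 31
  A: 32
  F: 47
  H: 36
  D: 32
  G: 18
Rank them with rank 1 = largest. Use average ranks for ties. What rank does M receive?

6

Sorted (descending): 47, 38, 36, 32, 32, 31, 25, 22, 18, 7
The 2 values of 32 occupy positions 4–5 → average rank (4+5)/2 = 4.5.
M has value 31 → rank 6.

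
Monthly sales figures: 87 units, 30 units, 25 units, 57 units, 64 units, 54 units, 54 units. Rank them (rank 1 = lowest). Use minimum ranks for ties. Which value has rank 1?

Sorted (ascending): 25, 30, 54, 54, 57, 64, 87
The 2 values of 54 occupy positions 3–4 → each gets rank 3.
Rank 1 → value 25.

25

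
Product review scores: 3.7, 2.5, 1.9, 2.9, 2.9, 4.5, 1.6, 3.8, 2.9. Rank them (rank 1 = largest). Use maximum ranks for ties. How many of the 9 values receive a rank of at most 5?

3

Sorted (descending): 4.5, 3.8, 3.7, 2.9, 2.9, 2.9, 2.5, 1.9, 1.6
The 3 values of 2.9 occupy positions 4–6 → each gets rank 6.
Ranks ≤ 5: {1, 2, 3} → 3 values.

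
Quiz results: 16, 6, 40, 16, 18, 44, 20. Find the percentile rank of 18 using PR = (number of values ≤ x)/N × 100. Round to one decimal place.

N = 7.
Strictly below 18: 3. Equal to 18: 1.
PR = 4/7 × 100 = 57.1

57.1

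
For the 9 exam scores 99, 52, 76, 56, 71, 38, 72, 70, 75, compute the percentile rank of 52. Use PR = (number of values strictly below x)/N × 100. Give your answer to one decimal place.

N = 9.
Strictly below 52: 1. Equal to 52: 1.
PR = 1/9 × 100 = 11.1

11.1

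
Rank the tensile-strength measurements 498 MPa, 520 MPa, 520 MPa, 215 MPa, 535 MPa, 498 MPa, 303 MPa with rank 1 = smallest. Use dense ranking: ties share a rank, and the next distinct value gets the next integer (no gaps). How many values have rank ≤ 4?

6

Sorted (ascending): 215, 303, 498, 498, 520, 520, 535
The 2 values of 498 share dense rank 3.
The 2 values of 520 share dense rank 4.
Remaining distinct values take the next consecutive integers.
Ranks ≤ 4: {1, 2, 3, 3, 4, 4} → 6 values.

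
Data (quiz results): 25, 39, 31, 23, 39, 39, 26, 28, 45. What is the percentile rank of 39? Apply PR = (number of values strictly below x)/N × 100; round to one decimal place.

55.6

N = 9.
Strictly below 39: 5. Equal to 39: 3.
PR = 5/9 × 100 = 55.6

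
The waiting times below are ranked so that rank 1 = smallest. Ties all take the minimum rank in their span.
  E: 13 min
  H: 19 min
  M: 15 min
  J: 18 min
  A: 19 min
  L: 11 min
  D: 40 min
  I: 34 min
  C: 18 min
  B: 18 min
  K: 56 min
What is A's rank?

7

Sorted (ascending): 11, 13, 15, 18, 18, 18, 19, 19, 34, 40, 56
The 3 values of 18 occupy positions 4–6 → each gets rank 4.
The 2 values of 19 occupy positions 7–8 → each gets rank 7.
A has value 19 min → rank 7.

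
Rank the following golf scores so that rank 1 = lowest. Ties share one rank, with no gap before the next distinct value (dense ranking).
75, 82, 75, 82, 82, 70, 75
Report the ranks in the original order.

Sorted (ascending): 70, 75, 75, 75, 82, 82, 82
The 3 values of 75 share dense rank 2.
The 3 values of 82 share dense rank 3.
Remaining distinct values take the next consecutive integers.

2, 3, 2, 3, 3, 1, 2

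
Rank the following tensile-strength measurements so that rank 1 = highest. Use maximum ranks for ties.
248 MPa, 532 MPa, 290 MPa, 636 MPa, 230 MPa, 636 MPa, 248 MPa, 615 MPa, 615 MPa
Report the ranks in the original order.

Sorted (descending): 636, 636, 615, 615, 532, 290, 248, 248, 230
The 2 values of 636 occupy positions 1–2 → each gets rank 2.
The 2 values of 615 occupy positions 3–4 → each gets rank 4.
The 2 values of 248 occupy positions 7–8 → each gets rank 8.

8, 5, 6, 2, 9, 2, 8, 4, 4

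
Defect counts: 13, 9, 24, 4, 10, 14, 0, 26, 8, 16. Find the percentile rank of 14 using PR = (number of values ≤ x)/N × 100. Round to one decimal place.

70.0

N = 10.
Strictly below 14: 6. Equal to 14: 1.
PR = 7/10 × 100 = 70.0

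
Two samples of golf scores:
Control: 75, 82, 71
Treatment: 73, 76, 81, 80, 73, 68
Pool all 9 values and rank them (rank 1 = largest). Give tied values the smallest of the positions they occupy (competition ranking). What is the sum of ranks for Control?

Sorted (descending): 82, 81, 80, 76, 75, 73, 73, 71, 68
The 2 values of 73 occupy positions 6–7 → each gets rank 6.
Control values → pooled ranks: 75→5, 82→1, 71→8
Rank sum = 5 + 1 + 8 = 14

14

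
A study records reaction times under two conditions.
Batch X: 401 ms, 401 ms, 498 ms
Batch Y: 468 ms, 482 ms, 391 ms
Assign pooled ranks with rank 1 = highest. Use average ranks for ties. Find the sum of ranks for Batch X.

10

Sorted (descending): 498, 482, 468, 401, 401, 391
The 2 values of 401 occupy positions 4–5 → average rank (4+5)/2 = 4.5.
Batch X values → pooled ranks: 401→4.5, 401→4.5, 498→1
Rank sum = 4.5 + 4.5 + 1 = 10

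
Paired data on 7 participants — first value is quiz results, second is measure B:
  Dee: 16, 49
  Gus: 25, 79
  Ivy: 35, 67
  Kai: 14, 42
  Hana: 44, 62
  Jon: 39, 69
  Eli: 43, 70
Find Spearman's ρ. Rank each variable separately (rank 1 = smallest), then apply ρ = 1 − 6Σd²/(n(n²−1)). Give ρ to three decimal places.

0.429

Ranks of variable 1: 2, 3, 4, 1, 7, 5, 6
Ranks of variable 2: 2, 7, 4, 1, 3, 5, 6
d = r₁ − r₂: 0, -4, 0, 0, 4, 0, 0
d²: 0, 16, 0, 0, 16, 0, 0; Σd² = 32
ρ = 1 − 6·32/(7·48) = 1 − 192/336 = 0.429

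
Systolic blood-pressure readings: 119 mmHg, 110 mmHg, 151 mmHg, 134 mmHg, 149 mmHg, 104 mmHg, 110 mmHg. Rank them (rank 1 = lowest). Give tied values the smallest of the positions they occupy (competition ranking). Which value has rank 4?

119

Sorted (ascending): 104, 110, 110, 119, 134, 149, 151
The 2 values of 110 occupy positions 2–3 → each gets rank 2.
Rank 4 → value 119.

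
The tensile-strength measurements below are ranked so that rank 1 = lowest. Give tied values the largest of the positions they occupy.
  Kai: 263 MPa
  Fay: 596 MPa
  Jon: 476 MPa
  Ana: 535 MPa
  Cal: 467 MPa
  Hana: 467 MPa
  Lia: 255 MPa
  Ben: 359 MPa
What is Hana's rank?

Sorted (ascending): 255, 263, 359, 467, 467, 476, 535, 596
The 2 values of 467 occupy positions 4–5 → each gets rank 5.
Hana has value 467 MPa → rank 5.

5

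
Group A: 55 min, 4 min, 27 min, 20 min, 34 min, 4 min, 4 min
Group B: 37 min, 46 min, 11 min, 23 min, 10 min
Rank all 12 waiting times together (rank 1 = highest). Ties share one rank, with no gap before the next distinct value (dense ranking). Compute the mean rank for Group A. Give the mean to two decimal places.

6.71

Sorted (descending): 55, 46, 37, 34, 27, 23, 20, 11, 10, 4, 4, 4
The 3 values of 4 share dense rank 10.
Remaining distinct values take the next consecutive integers.
Group A values → pooled ranks: 55→1, 4→10, 27→5, 20→7, 34→4, 4→10, 4→10
Mean rank = (1 + 10 + 5 + 7 + 4 + 10 + 10) / 7 = 6.71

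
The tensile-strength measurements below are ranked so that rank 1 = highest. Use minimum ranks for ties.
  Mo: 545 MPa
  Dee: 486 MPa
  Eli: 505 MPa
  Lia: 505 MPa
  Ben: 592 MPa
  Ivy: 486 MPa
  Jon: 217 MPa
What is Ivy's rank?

5

Sorted (descending): 592, 545, 505, 505, 486, 486, 217
The 2 values of 505 occupy positions 3–4 → each gets rank 3.
The 2 values of 486 occupy positions 5–6 → each gets rank 5.
Ivy has value 486 MPa → rank 5.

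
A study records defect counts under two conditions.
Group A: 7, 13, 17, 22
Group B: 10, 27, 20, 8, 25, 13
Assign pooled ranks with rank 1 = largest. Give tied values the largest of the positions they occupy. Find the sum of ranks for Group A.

25

Sorted (descending): 27, 25, 22, 20, 17, 13, 13, 10, 8, 7
The 2 values of 13 occupy positions 6–7 → each gets rank 7.
Group A values → pooled ranks: 7→10, 13→7, 17→5, 22→3
Rank sum = 10 + 7 + 5 + 3 = 25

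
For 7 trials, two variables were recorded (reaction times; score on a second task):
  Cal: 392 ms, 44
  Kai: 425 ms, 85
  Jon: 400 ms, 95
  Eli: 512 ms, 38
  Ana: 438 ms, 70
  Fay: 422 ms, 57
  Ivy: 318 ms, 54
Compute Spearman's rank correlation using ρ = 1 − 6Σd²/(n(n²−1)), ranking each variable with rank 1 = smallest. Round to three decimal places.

Ranks of variable 1: 2, 5, 3, 7, 6, 4, 1
Ranks of variable 2: 2, 6, 7, 1, 5, 4, 3
d = r₁ − r₂: 0, -1, -4, 6, 1, 0, -2
d²: 0, 1, 16, 36, 1, 0, 4; Σd² = 58
ρ = 1 − 6·58/(7·48) = 1 − 348/336 = -0.036

-0.036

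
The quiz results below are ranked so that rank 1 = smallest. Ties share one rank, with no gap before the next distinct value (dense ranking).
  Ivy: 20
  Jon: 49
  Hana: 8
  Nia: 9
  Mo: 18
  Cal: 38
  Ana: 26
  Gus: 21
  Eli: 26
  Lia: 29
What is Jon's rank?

Sorted (ascending): 8, 9, 18, 20, 21, 26, 26, 29, 38, 49
The 2 values of 26 share dense rank 6.
Remaining distinct values take the next consecutive integers.
Jon has value 49 → rank 9.

9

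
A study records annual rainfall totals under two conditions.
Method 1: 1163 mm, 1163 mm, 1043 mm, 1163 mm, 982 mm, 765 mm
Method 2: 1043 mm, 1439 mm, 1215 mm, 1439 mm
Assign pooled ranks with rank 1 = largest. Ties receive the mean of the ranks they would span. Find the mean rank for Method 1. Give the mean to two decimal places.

6.92

Sorted (descending): 1439, 1439, 1215, 1163, 1163, 1163, 1043, 1043, 982, 765
The 2 values of 1439 occupy positions 1–2 → average rank (1+2)/2 = 1.5.
The 3 values of 1163 occupy positions 4–6 → average rank 5.
The 2 values of 1043 occupy positions 7–8 → average rank (7+8)/2 = 7.5.
Method 1 values → pooled ranks: 1163→5, 1163→5, 1043→7.5, 1163→5, 982→9, 765→10
Mean rank = (5 + 5 + 7.5 + 5 + 9 + 10) / 6 = 6.92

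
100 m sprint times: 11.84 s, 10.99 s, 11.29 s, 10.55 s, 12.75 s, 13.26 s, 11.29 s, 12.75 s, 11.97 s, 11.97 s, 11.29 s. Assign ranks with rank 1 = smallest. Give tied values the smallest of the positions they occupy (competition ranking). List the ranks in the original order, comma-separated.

Sorted (ascending): 10.55, 10.99, 11.29, 11.29, 11.29, 11.84, 11.97, 11.97, 12.75, 12.75, 13.26
The 3 values of 11.29 occupy positions 3–5 → each gets rank 3.
The 2 values of 11.97 occupy positions 7–8 → each gets rank 7.
The 2 values of 12.75 occupy positions 9–10 → each gets rank 9.

6, 2, 3, 1, 9, 11, 3, 9, 7, 7, 3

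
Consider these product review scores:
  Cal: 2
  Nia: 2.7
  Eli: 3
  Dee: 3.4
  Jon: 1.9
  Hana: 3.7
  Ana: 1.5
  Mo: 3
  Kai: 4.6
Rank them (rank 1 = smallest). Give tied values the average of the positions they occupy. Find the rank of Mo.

Sorted (ascending): 1.5, 1.9, 2, 2.7, 3, 3, 3.4, 3.7, 4.6
The 2 values of 3 occupy positions 5–6 → average rank (5+6)/2 = 5.5.
Mo has value 3 → rank 5.5.

5.5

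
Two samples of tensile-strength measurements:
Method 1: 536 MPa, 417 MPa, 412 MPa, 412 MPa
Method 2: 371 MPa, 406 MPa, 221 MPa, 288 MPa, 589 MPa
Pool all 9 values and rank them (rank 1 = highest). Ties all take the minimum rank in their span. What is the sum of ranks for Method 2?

Sorted (descending): 589, 536, 417, 412, 412, 406, 371, 288, 221
The 2 values of 412 occupy positions 4–5 → each gets rank 4.
Method 2 values → pooled ranks: 371→7, 406→6, 221→9, 288→8, 589→1
Rank sum = 7 + 6 + 9 + 8 + 1 = 31

31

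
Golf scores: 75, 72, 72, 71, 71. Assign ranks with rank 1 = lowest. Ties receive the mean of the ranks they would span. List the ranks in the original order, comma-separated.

Sorted (ascending): 71, 71, 72, 72, 75
The 2 values of 71 occupy positions 1–2 → average rank (1+2)/2 = 1.5.
The 2 values of 72 occupy positions 3–4 → average rank (3+4)/2 = 3.5.

5, 3.5, 3.5, 1.5, 1.5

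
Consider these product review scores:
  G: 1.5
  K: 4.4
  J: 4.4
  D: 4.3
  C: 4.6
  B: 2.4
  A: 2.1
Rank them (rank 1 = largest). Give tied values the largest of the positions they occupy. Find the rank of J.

3

Sorted (descending): 4.6, 4.4, 4.4, 4.3, 2.4, 2.1, 1.5
The 2 values of 4.4 occupy positions 2–3 → each gets rank 3.
J has value 4.4 → rank 3.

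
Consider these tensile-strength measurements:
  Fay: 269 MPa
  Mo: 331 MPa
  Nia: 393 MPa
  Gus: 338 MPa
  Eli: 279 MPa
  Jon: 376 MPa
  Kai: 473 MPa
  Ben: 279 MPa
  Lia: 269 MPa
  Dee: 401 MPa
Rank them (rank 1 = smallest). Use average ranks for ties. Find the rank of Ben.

Sorted (ascending): 269, 269, 279, 279, 331, 338, 376, 393, 401, 473
The 2 values of 269 occupy positions 1–2 → average rank (1+2)/2 = 1.5.
The 2 values of 279 occupy positions 3–4 → average rank (3+4)/2 = 3.5.
Ben has value 279 MPa → rank 3.5.

3.5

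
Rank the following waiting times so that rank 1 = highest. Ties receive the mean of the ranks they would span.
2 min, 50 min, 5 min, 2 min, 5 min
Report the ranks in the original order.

Sorted (descending): 50, 5, 5, 2, 2
The 2 values of 5 occupy positions 2–3 → average rank (2+3)/2 = 2.5.
The 2 values of 2 occupy positions 4–5 → average rank (4+5)/2 = 4.5.

4.5, 1, 2.5, 4.5, 2.5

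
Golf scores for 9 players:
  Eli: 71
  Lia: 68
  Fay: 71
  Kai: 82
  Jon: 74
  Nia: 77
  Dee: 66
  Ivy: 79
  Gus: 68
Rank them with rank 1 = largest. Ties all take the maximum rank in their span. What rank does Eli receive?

Sorted (descending): 82, 79, 77, 74, 71, 71, 68, 68, 66
The 2 values of 71 occupy positions 5–6 → each gets rank 6.
The 2 values of 68 occupy positions 7–8 → each gets rank 8.
Eli has value 71 → rank 6.

6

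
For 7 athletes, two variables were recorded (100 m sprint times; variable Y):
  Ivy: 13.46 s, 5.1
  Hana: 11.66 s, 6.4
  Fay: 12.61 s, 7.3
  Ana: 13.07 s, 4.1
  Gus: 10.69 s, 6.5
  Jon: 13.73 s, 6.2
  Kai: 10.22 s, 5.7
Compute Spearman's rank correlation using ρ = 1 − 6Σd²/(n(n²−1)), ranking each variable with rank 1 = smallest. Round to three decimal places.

Ranks of variable 1: 6, 3, 4, 5, 2, 7, 1
Ranks of variable 2: 2, 5, 7, 1, 6, 4, 3
d = r₁ − r₂: 4, -2, -3, 4, -4, 3, -2
d²: 16, 4, 9, 16, 16, 9, 4; Σd² = 74
ρ = 1 − 6·74/(7·48) = 1 − 444/336 = -0.321

-0.321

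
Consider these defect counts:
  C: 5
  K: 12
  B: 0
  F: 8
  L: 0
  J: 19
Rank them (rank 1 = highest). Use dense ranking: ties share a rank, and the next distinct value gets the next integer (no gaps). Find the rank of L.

5

Sorted (descending): 19, 12, 8, 5, 0, 0
The 2 values of 0 share dense rank 5.
Remaining distinct values take the next consecutive integers.
L has value 0 → rank 5.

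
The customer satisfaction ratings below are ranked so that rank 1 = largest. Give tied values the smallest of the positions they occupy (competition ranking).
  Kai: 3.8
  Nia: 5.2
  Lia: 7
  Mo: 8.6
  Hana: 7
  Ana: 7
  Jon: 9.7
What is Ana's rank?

3

Sorted (descending): 9.7, 8.6, 7, 7, 7, 5.2, 3.8
The 3 values of 7 occupy positions 3–5 → each gets rank 3.
Ana has value 7 → rank 3.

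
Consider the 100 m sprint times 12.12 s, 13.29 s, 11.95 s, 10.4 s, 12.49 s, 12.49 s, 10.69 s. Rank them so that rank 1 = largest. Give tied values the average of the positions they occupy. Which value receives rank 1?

13.29

Sorted (descending): 13.29, 12.49, 12.49, 12.12, 11.95, 10.69, 10.4
The 2 values of 12.49 occupy positions 2–3 → average rank (2+3)/2 = 2.5.
Rank 1 → value 13.29.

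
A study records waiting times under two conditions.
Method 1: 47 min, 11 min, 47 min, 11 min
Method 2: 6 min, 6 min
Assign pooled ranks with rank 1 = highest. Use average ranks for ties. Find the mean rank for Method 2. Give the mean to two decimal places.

Sorted (descending): 47, 47, 11, 11, 6, 6
The 2 values of 47 occupy positions 1–2 → average rank (1+2)/2 = 1.5.
The 2 values of 11 occupy positions 3–4 → average rank (3+4)/2 = 3.5.
The 2 values of 6 occupy positions 5–6 → average rank (5+6)/2 = 5.5.
Method 2 values → pooled ranks: 6→5.5, 6→5.5
Mean rank = (5.5 + 5.5) / 2 = 5.50

5.50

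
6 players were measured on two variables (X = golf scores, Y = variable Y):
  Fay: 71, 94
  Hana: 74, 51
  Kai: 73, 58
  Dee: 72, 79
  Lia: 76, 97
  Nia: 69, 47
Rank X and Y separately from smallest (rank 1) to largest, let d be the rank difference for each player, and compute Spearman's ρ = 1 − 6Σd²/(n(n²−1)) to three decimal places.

0.429

Ranks of variable 1: 2, 5, 4, 3, 6, 1
Ranks of variable 2: 5, 2, 3, 4, 6, 1
d = r₁ − r₂: -3, 3, 1, -1, 0, 0
d²: 9, 9, 1, 1, 0, 0; Σd² = 20
ρ = 1 − 6·20/(6·35) = 1 − 120/210 = 0.429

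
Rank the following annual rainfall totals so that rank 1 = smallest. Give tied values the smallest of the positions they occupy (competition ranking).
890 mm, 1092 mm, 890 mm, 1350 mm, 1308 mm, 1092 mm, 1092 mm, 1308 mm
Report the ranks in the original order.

Sorted (ascending): 890, 890, 1092, 1092, 1092, 1308, 1308, 1350
The 2 values of 890 occupy positions 1–2 → each gets rank 1.
The 3 values of 1092 occupy positions 3–5 → each gets rank 3.
The 2 values of 1308 occupy positions 6–7 → each gets rank 6.

1, 3, 1, 8, 6, 3, 3, 6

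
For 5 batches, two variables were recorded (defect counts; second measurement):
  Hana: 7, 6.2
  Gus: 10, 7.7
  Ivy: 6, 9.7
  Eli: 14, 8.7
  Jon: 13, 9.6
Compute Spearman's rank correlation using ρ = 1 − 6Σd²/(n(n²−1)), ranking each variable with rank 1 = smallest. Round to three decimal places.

-0.100

Ranks of variable 1: 2, 3, 1, 5, 4
Ranks of variable 2: 1, 2, 5, 3, 4
d = r₁ − r₂: 1, 1, -4, 2, 0
d²: 1, 1, 16, 4, 0; Σd² = 22
ρ = 1 − 6·22/(5·24) = 1 − 132/120 = -0.100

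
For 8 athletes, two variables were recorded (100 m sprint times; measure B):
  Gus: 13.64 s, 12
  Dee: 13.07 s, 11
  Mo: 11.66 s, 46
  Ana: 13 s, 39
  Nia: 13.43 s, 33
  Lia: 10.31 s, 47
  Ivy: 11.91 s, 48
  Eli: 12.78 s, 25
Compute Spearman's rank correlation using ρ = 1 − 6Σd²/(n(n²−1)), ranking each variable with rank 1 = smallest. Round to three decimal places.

Ranks of variable 1: 8, 6, 2, 5, 7, 1, 3, 4
Ranks of variable 2: 2, 1, 6, 5, 4, 7, 8, 3
d = r₁ − r₂: 6, 5, -4, 0, 3, -6, -5, 1
d²: 36, 25, 16, 0, 9, 36, 25, 1; Σd² = 148
ρ = 1 − 6·148/(8·63) = 1 − 888/504 = -0.762

-0.762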